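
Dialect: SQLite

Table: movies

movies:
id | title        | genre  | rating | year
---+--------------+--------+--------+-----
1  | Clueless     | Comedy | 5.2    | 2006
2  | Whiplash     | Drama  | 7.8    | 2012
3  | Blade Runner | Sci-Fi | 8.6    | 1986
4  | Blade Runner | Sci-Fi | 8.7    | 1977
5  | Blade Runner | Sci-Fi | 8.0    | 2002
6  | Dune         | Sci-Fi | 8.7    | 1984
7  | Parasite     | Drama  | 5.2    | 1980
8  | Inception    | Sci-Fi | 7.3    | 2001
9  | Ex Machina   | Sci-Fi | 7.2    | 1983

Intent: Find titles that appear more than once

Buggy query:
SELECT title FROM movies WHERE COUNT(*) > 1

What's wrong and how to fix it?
Bug: COUNT(*) is an aggregate and cannot be used in WHERE

Fix: Group first, then use HAVING for the count condition

Corrected query:
SELECT title FROM movies GROUP BY title HAVING COUNT(*) > 1

Result:
title       
------------
Blade Runner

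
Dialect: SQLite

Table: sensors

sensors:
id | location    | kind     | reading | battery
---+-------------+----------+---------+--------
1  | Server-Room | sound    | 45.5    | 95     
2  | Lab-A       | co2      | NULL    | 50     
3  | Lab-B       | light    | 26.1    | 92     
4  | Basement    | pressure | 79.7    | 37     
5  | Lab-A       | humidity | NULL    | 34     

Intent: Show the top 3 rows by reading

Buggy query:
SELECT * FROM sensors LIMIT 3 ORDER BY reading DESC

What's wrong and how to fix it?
Bug: LIMIT must come after ORDER BY

Fix: Swap the clauses: ORDER BY first, then LIMIT

Corrected query:
SELECT * FROM sensors ORDER BY reading DESC LIMIT 3

Result:
id | location    | kind     | reading | battery
---+-------------+----------+---------+--------
4  | Basement    | pressure | 79.7    | 37     
1  | Server-Room | sound    | 45.5    | 95     
3  | Lab-B       | light    | 26.1    | 92     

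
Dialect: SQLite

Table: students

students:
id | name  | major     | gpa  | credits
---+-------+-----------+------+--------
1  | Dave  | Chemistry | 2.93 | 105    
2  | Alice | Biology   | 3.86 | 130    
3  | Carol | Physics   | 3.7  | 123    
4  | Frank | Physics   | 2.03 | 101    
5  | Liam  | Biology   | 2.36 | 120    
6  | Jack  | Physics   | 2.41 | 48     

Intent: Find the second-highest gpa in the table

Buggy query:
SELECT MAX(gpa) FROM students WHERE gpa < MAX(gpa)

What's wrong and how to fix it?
Bug: MAX(gpa) on the right of the comparison is an aggregate-in-WHERE error

Fix: Put the inner MAX in a scalar subquery

Corrected query:
SELECT MAX(gpa) FROM students WHERE gpa < (SELECT MAX(gpa) FROM students)

Result:
MAX(gpa)
--------
3.7     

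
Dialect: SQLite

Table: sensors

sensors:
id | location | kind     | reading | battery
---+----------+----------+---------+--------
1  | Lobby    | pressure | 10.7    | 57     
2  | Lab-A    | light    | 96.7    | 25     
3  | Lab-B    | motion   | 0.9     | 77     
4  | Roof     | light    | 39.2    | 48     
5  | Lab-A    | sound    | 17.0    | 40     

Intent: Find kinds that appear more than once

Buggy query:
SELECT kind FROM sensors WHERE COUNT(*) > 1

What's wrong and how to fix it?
Bug: COUNT(*) is an aggregate and cannot be used in WHERE

Fix: GROUP BY kind, then filter groups with HAVING COUNT(*) > 1

Corrected query:
SELECT kind FROM sensors GROUP BY kind HAVING COUNT(*) > 1

Result:
kind 
-----
light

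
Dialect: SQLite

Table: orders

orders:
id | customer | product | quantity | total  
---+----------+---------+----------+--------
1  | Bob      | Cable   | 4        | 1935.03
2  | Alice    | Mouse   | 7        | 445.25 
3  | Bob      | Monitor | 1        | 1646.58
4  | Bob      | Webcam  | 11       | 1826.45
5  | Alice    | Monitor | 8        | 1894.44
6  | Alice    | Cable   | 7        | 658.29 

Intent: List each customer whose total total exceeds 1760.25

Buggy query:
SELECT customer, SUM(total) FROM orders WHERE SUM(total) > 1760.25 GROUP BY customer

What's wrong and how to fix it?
Bug: WHERE runs before GROUP BY, so aggregates aren't available there

Fix: Move the aggregate condition to a HAVING clause

Corrected query:
SELECT customer, SUM(total) FROM orders GROUP BY customer HAVING SUM(total) > 1760.25

Result:
customer | SUM(total)
---------+-----------
Alice    | 2997.98   
Bob      | 5408.06   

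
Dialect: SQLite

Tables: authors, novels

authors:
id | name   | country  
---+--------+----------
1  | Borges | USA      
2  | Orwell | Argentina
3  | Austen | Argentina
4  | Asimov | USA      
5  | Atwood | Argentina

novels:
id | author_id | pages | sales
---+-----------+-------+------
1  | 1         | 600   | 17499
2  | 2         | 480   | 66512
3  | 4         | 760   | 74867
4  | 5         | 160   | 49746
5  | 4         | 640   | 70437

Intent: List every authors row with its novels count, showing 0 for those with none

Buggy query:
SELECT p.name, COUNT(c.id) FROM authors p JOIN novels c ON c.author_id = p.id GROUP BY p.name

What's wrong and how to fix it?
Bug: An inner join excludes parents with zero children

Fix: Use LEFT JOIN so parents without children still appear (COUNT(c.id) gives 0)

Corrected query:
SELECT p.name, COUNT(c.id) FROM authors p LEFT JOIN novels c ON c.author_id = p.id GROUP BY p.name

Result:
name   | COUNT(c.id)
-------+------------
Asimov | 2          
Atwood | 1          
Austen | 0          
Borges | 1          
Orwell | 1          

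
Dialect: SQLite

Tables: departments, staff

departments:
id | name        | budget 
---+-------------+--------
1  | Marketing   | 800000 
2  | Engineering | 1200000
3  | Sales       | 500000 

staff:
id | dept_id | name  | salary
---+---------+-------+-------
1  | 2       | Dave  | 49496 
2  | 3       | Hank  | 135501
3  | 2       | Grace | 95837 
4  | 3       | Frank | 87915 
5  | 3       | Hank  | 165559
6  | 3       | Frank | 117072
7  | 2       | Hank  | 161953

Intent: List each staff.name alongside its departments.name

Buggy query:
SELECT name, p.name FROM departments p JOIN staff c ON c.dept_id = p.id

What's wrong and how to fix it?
Bug: Both tables have a 'name' column; the unqualified reference is ambiguous

Fix: Qualify the column with its table alias (c.name)

Corrected query:
SELECT c.name, p.name FROM departments p JOIN staff c ON c.dept_id = p.id

Result:
name  | name       
------+------------
Dave  | Engineering
Hank  | Sales      
Grace | Engineering
Frank | Sales      
Hank  | Sales      
Frank | Sales      
Hank  | Engineering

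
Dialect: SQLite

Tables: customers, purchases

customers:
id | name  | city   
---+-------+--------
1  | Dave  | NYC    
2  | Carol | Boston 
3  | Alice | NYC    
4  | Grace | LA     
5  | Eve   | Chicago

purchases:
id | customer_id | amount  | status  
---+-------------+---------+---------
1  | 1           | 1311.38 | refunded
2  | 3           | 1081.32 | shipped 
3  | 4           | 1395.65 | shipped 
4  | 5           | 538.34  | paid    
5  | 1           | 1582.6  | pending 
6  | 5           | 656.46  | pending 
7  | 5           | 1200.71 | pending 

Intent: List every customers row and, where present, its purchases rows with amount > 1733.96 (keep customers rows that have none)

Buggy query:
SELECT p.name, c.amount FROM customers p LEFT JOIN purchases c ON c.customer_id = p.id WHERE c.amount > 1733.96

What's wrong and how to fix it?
Bug: A WHERE condition on the right-hand table after LEFT JOIN drops unmatched parents

Fix: Move the right-table condition into the ON clause so unmatched parents are kept

Corrected query:
SELECT p.name, c.amount FROM customers p LEFT JOIN purchases c ON c.customer_id = p.id AND c.amount > 1733.96

Result:
name  | amount
------+-------
Dave  | NULL  
Carol | NULL  
Alice | NULL  
Grace | NULL  
Eve   | NULL  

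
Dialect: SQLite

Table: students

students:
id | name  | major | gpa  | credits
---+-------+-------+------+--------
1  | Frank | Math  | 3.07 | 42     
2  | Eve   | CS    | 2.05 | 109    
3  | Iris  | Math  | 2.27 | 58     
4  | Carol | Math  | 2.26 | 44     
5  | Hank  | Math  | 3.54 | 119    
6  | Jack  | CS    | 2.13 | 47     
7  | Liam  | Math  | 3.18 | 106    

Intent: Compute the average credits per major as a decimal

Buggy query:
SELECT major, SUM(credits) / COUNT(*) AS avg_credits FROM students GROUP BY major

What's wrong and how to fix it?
Bug: Both operands are integers, so '/' performs integer division and truncates

Fix: Cast one side to REAL so the division keeps the fractional part

Corrected query:
SELECT major, SUM(credits) * 1.0 / COUNT(*) AS avg_credits FROM students GROUP BY major

Result:
major | avg_credits
------+------------
CS    | 78         
Math  | 73.8       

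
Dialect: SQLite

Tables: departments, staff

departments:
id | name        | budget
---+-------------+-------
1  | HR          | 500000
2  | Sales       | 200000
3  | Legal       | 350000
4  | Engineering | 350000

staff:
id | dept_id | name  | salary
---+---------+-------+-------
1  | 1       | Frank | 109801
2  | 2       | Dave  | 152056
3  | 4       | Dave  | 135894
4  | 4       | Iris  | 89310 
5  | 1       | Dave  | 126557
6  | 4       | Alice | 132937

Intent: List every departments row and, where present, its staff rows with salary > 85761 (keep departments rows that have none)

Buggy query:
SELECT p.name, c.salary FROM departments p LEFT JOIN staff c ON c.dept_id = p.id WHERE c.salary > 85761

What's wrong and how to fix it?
Bug: Filtering c.salary in WHERE discards the NULL rows produced by LEFT JOIN, turning it into an inner join

Fix: Put 'c.salary > 85761' in the JOIN's ON clause instead of WHERE

Corrected query:
SELECT p.name, c.salary FROM departments p LEFT JOIN staff c ON c.dept_id = p.id AND c.salary > 85761

Result:
name        | salary
------------+-------
HR          | 109801
HR          | 126557
Sales       | 152056
Legal       | NULL  
Engineering | 89310 
Engineering | 132937
Engineering | 135894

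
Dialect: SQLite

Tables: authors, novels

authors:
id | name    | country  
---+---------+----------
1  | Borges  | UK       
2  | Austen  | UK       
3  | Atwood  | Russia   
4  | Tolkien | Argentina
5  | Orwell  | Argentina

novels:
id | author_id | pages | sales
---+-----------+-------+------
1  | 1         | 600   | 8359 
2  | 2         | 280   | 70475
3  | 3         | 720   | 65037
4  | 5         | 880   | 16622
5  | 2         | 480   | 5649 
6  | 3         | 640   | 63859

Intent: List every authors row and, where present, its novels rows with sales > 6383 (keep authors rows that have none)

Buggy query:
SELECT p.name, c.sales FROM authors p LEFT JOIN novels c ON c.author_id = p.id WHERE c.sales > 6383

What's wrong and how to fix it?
Bug: Filtering c.sales in WHERE discards the NULL rows produced by LEFT JOIN, turning it into an inner join

Fix: Put 'c.sales > 6383' in the JOIN's ON clause instead of WHERE

Corrected query:
SELECT p.name, c.sales FROM authors p LEFT JOIN novels c ON c.author_id = p.id AND c.sales > 6383

Result:
name    | sales
--------+------
Borges  | 8359 
Austen  | 70475
Atwood  | 63859
Atwood  | 65037
Tolkien | NULL 
Orwell  | 16622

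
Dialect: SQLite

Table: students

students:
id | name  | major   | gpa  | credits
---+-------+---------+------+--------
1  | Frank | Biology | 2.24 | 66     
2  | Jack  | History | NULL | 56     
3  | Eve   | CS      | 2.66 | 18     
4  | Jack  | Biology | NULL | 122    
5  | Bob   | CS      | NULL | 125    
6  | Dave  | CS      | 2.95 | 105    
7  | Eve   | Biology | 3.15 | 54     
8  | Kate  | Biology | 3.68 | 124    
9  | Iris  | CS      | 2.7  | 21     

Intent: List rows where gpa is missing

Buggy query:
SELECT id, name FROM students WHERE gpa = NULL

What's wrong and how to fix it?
Bug: '= NULL' is always unknown in SQL three-valued logic, so no rows match

Fix: Use IS NULL to test for NULL

Corrected query:
SELECT id, name FROM students WHERE gpa IS NULL

Result:
id | name
---+-----
2  | Jack
4  | Jack
5  | Bob 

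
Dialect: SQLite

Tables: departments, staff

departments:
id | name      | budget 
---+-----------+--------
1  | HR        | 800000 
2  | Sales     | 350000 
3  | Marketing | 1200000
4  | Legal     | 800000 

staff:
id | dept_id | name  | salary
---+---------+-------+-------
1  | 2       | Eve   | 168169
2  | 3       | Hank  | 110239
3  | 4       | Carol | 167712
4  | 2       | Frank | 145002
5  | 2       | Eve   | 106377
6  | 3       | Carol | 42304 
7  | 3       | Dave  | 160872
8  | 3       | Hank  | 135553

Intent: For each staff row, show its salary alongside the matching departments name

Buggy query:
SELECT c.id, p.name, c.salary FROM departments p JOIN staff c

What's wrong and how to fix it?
Bug: Missing join condition: each staff row is matched to all departments rows instead of just its own

Fix: Add ON c.dept_id = p.id to the JOIN

Corrected query:
SELECT c.id, p.name, c.salary FROM departments p JOIN staff c ON c.dept_id = p.id

Result:
id | name      | salary
---+-----------+-------
1  | Sales     | 168169
2  | Marketing | 110239
3  | Legal     | 167712
4  | Sales     | 145002
5  | Sales     | 106377
6  | Marketing | 42304 
7  | Marketing | 160872
8  | Marketing | 135553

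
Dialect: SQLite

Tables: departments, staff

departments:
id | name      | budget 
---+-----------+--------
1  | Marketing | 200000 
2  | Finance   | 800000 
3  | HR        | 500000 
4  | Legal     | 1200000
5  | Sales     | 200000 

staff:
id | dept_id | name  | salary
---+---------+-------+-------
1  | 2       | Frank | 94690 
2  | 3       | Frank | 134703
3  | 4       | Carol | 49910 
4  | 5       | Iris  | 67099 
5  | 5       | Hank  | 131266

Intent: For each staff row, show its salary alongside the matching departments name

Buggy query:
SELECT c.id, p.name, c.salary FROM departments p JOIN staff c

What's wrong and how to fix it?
Bug: Missing join condition: each staff row is matched to all departments rows instead of just its own

Fix: Add ON c.dept_id = p.id to the JOIN

Corrected query:
SELECT c.id, p.name, c.salary FROM departments p JOIN staff c ON c.dept_id = p.id

Result:
id | name    | salary
---+---------+-------
1  | Finance | 94690 
2  | HR      | 134703
3  | Legal   | 49910 
4  | Sales   | 67099 
5  | Sales   | 131266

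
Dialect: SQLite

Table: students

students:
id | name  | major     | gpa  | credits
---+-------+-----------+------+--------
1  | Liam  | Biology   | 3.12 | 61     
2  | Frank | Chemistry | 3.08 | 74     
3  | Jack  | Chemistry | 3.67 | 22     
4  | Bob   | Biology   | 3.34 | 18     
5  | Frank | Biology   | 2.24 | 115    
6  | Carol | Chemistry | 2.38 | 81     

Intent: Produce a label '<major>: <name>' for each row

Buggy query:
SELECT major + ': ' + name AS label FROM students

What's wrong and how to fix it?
Bug: SQLite uses || for string concatenation; + coerces text to numbers (yielding 0)

Fix: Replace + with || to concatenate text

Corrected query:
SELECT major || ': ' || name AS label FROM students

Result:
label           
----------------
Biology: Liam   
Chemistry: Frank
Chemistry: Jack 
Biology: Bob    
Biology: Frank  
Chemistry: Carol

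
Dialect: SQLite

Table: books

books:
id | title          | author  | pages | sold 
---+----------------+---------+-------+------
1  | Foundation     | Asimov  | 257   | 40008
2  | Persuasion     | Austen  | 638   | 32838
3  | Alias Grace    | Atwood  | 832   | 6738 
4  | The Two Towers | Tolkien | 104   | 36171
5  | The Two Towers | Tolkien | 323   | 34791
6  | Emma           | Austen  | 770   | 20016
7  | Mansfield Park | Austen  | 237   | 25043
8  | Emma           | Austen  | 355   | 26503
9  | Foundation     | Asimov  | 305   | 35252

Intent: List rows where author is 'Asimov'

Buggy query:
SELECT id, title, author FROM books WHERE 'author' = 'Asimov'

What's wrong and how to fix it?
Bug: Single quotes denote string literals in SQL; the column name is being compared as a constant string

Fix: Reference the column as author without single quotes

Corrected query:
SELECT id, title, author FROM books WHERE author = 'Asimov'

Result:
id | title      | author
---+------------+-------
1  | Foundation | Asimov
9  | Foundation | Asimov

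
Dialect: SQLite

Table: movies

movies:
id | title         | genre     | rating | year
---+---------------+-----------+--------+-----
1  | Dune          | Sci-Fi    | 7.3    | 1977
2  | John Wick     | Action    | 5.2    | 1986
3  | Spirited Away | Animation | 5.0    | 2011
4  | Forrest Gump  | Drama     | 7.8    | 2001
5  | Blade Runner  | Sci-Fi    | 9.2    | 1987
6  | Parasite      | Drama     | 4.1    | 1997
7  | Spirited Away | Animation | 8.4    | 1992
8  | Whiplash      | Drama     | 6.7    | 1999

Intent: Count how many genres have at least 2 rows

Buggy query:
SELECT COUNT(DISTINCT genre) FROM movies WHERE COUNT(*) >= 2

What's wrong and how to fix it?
Bug: COUNT(*) cannot appear in WHERE; the per-group count doesn't exist yet

Fix: Use a subquery that GROUPs and filters with HAVING, then count its rows

Corrected query:
SELECT COUNT(*) FROM (SELECT genre FROM movies GROUP BY genre HAVING COUNT(*) >= 2)

Result:
COUNT(*)
--------
3       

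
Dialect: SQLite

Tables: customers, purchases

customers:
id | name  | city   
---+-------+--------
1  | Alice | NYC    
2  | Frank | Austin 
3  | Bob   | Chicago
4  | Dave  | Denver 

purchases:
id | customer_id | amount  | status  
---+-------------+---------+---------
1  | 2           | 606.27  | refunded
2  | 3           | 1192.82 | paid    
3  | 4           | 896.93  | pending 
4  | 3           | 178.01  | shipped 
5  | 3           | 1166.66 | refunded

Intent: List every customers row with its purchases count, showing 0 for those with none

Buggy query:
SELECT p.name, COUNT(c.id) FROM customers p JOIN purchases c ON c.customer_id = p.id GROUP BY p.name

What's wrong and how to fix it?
Bug: INNER JOIN drops customers rows that have no matching purchases rows

Fix: Switch to LEFT JOIN to retain unmatched parent rows

Corrected query:
SELECT p.name, COUNT(c.id) FROM customers p LEFT JOIN purchases c ON c.customer_id = p.id GROUP BY p.name

Result:
name  | COUNT(c.id)
------+------------
Alice | 0          
Bob   | 3          
Dave  | 1          
Frank | 1          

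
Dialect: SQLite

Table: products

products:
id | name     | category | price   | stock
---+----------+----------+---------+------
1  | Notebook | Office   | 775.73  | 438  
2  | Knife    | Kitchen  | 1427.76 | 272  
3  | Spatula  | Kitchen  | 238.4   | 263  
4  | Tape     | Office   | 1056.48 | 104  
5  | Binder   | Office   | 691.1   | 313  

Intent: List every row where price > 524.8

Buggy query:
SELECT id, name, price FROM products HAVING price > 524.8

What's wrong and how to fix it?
Bug: This is a non-aggregate query (no GROUP BY, no aggregates), so in SQLite the HAVING clause is invalid here; a row-level condition belongs in WHERE

Fix: Replace HAVING with WHERE since the condition applies to individual rows

Corrected query:
SELECT id, name, price FROM products WHERE price > 524.8

Result:
id | name     | price  
---+----------+--------
1  | Notebook | 775.73 
2  | Knife    | 1427.76
4  | Tape     | 1056.48
5  | Binder   | 691.1  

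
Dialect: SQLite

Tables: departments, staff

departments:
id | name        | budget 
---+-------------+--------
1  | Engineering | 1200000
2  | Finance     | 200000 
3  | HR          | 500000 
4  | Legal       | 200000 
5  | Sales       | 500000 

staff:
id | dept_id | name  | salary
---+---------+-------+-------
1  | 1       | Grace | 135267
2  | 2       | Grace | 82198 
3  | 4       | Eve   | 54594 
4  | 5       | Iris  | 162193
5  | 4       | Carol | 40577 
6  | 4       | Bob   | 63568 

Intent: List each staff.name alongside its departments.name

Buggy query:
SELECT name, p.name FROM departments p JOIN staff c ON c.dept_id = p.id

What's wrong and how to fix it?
Bug: Both tables have a 'name' column; the unqualified reference is ambiguous

Fix: Qualify the column with its table alias (c.name)

Corrected query:
SELECT c.name, p.name FROM departments p JOIN staff c ON c.dept_id = p.id

Result:
name  | name       
------+------------
Grace | Engineering
Grace | Finance    
Eve   | Legal      
Iris  | Sales      
Carol | Legal      
Bob   | Legal      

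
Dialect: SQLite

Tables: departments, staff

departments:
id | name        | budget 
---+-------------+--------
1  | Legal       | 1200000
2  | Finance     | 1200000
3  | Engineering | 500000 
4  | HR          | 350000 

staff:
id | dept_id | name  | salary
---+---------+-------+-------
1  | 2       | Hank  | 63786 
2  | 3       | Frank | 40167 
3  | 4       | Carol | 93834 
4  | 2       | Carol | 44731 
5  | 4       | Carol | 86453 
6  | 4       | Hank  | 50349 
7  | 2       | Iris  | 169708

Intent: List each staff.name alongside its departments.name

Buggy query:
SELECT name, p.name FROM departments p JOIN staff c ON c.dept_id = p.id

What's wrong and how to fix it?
Bug: 'name' exists in both joined tables, so the database can't tell which one is meant

Fix: Qualify the column with its table alias (c.name)

Corrected query:
SELECT c.name, p.name FROM departments p JOIN staff c ON c.dept_id = p.id

Result:
name  | name       
------+------------
Hank  | Finance    
Frank | Engineering
Carol | HR         
Carol | Finance    
Carol | HR         
Hank  | HR         
Iris  | Finance    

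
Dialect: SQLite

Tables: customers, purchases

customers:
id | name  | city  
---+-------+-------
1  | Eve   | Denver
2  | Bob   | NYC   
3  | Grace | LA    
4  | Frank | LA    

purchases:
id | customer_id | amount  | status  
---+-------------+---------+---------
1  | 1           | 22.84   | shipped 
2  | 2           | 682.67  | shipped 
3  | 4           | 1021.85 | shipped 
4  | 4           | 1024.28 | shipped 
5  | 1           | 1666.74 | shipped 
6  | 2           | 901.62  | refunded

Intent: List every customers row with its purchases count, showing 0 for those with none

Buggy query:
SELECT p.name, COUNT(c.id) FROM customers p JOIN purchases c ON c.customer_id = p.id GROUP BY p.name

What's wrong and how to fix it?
Bug: An inner join excludes parents with zero children

Fix: Use LEFT JOIN so parents without children still appear (COUNT(c.id) gives 0)

Corrected query:
SELECT p.name, COUNT(c.id) FROM customers p LEFT JOIN purchases c ON c.customer_id = p.id GROUP BY p.name

Result:
name  | COUNT(c.id)
------+------------
Bob   | 2          
Eve   | 2          
Frank | 2          
Grace | 0          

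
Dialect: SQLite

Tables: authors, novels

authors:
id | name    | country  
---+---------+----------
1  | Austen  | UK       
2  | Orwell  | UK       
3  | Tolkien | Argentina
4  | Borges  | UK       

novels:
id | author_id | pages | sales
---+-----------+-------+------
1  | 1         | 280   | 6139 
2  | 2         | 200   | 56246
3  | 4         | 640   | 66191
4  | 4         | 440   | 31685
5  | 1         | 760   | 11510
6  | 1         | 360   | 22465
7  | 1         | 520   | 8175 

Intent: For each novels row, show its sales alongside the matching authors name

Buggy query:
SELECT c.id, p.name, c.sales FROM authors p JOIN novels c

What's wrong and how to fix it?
Bug: Missing join condition: each novels row is matched to all authors rows instead of just its own

Fix: Add ON c.author_id = p.id to the JOIN

Corrected query:
SELECT c.id, p.name, c.sales FROM authors p JOIN novels c ON c.author_id = p.id

Result:
id | name   | sales
---+--------+------
1  | Austen | 6139 
2  | Orwell | 56246
3  | Borges | 66191
4  | Borges | 31685
5  | Austen | 11510
6  | Austen | 22465
7  | Austen | 8175 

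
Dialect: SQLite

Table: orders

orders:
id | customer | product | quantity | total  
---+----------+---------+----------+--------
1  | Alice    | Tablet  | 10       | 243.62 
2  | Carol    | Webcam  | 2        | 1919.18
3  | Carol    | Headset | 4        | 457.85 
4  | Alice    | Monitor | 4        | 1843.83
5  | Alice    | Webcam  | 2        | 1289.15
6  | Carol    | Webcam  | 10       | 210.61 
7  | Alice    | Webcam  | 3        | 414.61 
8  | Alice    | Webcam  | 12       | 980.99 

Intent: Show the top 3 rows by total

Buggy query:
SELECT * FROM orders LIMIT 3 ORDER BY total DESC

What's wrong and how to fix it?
Bug: ORDER BY cannot follow LIMIT; LIMIT is the final clause

Fix: Sort with ORDER BY, then apply LIMIT

Corrected query:
SELECT * FROM orders ORDER BY total DESC LIMIT 3

Result:
id | customer | product | quantity | total  
---+----------+---------+----------+--------
2  | Carol    | Webcam  | 2        | 1919.18
4  | Alice    | Monitor | 4        | 1843.83
5  | Alice    | Webcam  | 2        | 1289.15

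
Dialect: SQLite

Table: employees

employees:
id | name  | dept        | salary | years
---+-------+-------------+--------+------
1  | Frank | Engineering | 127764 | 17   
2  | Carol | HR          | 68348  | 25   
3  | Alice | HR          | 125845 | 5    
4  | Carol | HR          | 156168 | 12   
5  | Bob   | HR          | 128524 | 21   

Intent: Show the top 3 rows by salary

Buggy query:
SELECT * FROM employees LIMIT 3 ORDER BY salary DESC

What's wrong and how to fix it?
Bug: ORDER BY cannot follow LIMIT; LIMIT is the final clause

Fix: Swap the clauses: ORDER BY first, then LIMIT

Corrected query:
SELECT * FROM employees ORDER BY salary DESC LIMIT 3

Result:
id | name  | dept        | salary | years
---+-------+-------------+--------+------
4  | Carol | HR          | 156168 | 12   
5  | Bob   | HR          | 128524 | 21   
1  | Frank | Engineering | 127764 | 17   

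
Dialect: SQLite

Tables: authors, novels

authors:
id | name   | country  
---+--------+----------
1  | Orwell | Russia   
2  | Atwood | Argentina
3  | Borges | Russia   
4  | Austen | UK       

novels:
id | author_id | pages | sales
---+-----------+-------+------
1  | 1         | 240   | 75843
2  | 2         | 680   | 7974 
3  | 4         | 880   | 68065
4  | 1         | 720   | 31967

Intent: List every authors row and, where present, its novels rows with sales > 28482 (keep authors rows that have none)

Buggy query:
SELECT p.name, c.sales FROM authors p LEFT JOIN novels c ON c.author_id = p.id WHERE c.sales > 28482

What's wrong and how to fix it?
Bug: A WHERE condition on the right-hand table after LEFT JOIN drops unmatched parents

Fix: Move the right-table condition into the ON clause so unmatched parents are kept

Corrected query:
SELECT p.name, c.sales FROM authors p LEFT JOIN novels c ON c.author_id = p.id AND c.sales > 28482

Result:
name   | sales
-------+------
Orwell | 31967
Orwell | 75843
Atwood | NULL 
Borges | NULL 
Austen | 68065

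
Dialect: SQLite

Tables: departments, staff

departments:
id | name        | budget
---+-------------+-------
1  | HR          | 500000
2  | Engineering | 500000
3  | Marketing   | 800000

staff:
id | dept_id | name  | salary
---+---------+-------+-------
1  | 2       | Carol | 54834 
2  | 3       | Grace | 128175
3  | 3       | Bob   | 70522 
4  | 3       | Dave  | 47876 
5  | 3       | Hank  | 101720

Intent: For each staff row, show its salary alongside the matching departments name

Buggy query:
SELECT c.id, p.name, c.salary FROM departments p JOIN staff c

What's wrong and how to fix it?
Bug: Missing join condition: each staff row is matched to all departments rows instead of just its own

Fix: Specify the join condition linking the foreign key to the parent id

Corrected query:
SELECT c.id, p.name, c.salary FROM departments p JOIN staff c ON c.dept_id = p.id

Result:
id | name        | salary
---+-------------+-------
1  | Engineering | 54834 
2  | Marketing   | 128175
3  | Marketing   | 70522 
4  | Marketing   | 47876 
5  | Marketing   | 101720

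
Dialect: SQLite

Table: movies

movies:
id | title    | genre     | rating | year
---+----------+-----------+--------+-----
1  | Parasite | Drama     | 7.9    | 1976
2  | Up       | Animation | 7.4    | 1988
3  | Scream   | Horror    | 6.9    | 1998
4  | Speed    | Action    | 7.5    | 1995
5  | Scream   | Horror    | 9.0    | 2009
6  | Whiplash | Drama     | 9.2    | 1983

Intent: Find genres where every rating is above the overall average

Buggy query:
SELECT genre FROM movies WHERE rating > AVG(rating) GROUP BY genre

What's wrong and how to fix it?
Bug: AVG() is an aggregate; it can't sit directly in WHERE

Fix: Compute the overall average in a scalar subquery and compare each group's MIN against it in HAVING

Corrected query:
SELECT genre FROM movies GROUP BY genre HAVING MIN(rating) > (SELECT AVG(rating) FROM movies)

Result:
(no rows)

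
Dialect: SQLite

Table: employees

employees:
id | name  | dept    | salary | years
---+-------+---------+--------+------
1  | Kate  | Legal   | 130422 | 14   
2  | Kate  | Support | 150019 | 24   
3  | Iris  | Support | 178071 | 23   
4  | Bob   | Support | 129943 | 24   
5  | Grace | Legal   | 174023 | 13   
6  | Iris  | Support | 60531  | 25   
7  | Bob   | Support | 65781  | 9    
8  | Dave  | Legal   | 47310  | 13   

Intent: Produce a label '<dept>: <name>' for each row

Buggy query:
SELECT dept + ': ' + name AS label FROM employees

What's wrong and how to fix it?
Bug: '+' is numeric addition; on text columns SQLite converts them to 0 instead of concatenating

Fix: Use the || operator for string concatenation

Corrected query:
SELECT dept || ': ' || name AS label FROM employees

Result:
label        
-------------
Legal: Kate  
Support: Kate
Support: Iris
Support: Bob 
Legal: Grace 
Support: Iris
Support: Bob 
Legal: Dave  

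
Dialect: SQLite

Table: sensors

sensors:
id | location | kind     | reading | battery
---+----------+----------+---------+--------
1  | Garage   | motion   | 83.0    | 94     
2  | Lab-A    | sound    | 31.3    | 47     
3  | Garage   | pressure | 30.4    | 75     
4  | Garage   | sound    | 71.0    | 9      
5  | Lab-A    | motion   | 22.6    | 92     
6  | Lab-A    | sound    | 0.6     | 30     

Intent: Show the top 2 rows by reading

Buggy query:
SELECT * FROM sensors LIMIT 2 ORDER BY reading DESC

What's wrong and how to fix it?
Bug: ORDER BY cannot follow LIMIT; LIMIT is the final clause

Fix: Sort with ORDER BY, then apply LIMIT

Corrected query:
SELECT * FROM sensors ORDER BY reading DESC LIMIT 2

Result:
id | location | kind   | reading | battery
---+----------+--------+---------+--------
1  | Garage   | motion | 83      | 94     
4  | Garage   | sound  | 71      | 9      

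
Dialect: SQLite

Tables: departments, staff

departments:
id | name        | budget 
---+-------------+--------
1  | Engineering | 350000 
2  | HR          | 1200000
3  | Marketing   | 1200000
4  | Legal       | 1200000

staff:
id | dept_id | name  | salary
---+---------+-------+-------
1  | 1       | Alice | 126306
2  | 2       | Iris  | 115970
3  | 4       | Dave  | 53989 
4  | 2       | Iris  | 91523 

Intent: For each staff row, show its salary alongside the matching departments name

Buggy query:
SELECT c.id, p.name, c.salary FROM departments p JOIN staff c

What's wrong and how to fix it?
Bug: JOIN with no ON clause produces a cartesian product; every staff row pairs with every departments row

Fix: Add ON c.dept_id = p.id to the JOIN

Corrected query:
SELECT c.id, p.name, c.salary FROM departments p JOIN staff c ON c.dept_id = p.id

Result:
id | name        | salary
---+-------------+-------
1  | Engineering | 126306
2  | HR          | 115970
3  | Legal       | 53989 
4  | HR          | 91523 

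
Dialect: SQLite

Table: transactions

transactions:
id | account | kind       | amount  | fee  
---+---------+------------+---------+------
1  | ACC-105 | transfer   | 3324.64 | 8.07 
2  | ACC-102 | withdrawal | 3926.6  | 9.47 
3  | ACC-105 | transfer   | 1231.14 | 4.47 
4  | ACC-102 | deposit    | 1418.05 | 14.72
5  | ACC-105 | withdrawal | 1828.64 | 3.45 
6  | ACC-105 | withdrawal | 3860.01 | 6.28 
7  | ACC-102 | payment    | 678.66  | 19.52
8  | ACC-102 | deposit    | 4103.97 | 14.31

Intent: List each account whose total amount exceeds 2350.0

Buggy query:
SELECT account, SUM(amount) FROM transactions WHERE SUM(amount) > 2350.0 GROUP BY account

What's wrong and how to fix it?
Bug: SUM(amount) is an aggregate, but WHERE filters rows before aggregation

Fix: Use HAVING (which filters groups after aggregation) instead of WHERE

Corrected query:
SELECT account, SUM(amount) FROM transactions GROUP BY account HAVING SUM(amount) > 2350.0

Result:
account | SUM(amount)
--------+------------
ACC-102 | 10127.28   
ACC-105 | 10244.43   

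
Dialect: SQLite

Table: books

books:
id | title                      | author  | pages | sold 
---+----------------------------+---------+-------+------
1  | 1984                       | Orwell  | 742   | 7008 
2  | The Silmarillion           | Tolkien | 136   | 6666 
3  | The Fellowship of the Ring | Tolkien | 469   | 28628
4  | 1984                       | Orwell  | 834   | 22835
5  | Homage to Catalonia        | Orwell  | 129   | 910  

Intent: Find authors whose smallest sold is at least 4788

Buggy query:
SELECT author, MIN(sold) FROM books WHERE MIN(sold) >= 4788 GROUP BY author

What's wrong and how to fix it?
Bug: Aggregates like MIN are computed per group after WHERE runs

Fix: Replace WHERE with HAVING after the GROUP BY

Corrected query:
SELECT author, MIN(sold) FROM books GROUP BY author HAVING MIN(sold) >= 4788

Result:
author  | MIN(sold)
--------+----------
Tolkien | 6666     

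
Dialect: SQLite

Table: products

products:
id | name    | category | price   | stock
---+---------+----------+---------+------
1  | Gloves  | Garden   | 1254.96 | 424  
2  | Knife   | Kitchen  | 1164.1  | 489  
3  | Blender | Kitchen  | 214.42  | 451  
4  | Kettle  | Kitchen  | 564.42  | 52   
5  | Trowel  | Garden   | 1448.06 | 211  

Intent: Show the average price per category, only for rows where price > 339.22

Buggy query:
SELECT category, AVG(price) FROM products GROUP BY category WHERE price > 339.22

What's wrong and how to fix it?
Bug: Row-level WHERE must come before GROUP BY in the clause order

Fix: Move the WHERE clause before GROUP BY

Corrected query:
SELECT category, AVG(price) FROM products WHERE price > 339.22 GROUP BY category

Result:
category | AVG(price)
---------+-----------
Garden   | 1351.51   
Kitchen  | 864.26    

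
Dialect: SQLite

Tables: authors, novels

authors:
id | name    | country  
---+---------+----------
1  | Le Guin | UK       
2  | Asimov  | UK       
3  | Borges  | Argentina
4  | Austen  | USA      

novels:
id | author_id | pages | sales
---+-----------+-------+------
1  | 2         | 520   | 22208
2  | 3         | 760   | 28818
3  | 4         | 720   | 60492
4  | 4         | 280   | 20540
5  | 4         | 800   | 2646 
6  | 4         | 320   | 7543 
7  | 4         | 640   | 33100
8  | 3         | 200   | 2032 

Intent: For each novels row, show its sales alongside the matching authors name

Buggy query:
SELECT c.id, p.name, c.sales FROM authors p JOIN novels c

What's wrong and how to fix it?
Bug: Missing join condition: each novels row is matched to all authors rows instead of just its own

Fix: Specify the join condition linking the foreign key to the parent id

Corrected query:
SELECT c.id, p.name, c.sales FROM authors p JOIN novels c ON c.author_id = p.id

Result:
id | name   | sales
---+--------+------
1  | Asimov | 22208
2  | Borges | 28818
3  | Austen | 60492
4  | Austen | 20540
5  | Austen | 2646 
6  | Austen | 7543 
7  | Austen | 33100
8  | Borges | 2032 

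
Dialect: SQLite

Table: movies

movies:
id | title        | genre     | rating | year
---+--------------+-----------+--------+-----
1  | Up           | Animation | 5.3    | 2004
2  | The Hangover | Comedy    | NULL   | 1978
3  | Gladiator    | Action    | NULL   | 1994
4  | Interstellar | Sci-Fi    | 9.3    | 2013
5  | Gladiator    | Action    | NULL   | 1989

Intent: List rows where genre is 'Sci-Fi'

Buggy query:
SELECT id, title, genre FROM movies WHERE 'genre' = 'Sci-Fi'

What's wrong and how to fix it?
Bug: 'genre' in single quotes is a string literal, not the column; the comparison is literal-vs-literal and never true

Fix: Reference the column as genre without single quotes

Corrected query:
SELECT id, title, genre FROM movies WHERE genre = 'Sci-Fi'

Result:
id | title        | genre 
---+--------------+-------
4  | Interstellar | Sci-Fi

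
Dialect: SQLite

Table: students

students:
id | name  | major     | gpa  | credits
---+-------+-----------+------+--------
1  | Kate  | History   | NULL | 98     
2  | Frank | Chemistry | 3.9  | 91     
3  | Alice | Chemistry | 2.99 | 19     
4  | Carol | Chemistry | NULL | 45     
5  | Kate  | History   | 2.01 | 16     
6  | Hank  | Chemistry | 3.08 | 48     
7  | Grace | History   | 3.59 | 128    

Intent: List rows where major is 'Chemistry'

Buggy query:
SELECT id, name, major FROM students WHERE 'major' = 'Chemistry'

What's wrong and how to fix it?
Bug: 'major' in single quotes is a string literal, not the column; the comparison is literal-vs-literal and never true

Fix: Reference the column as major without single quotes

Corrected query:
SELECT id, name, major FROM students WHERE major = 'Chemistry'

Result:
id | name  | major    
---+-------+----------
2  | Frank | Chemistry
3  | Alice | Chemistry
4  | Carol | Chemistry
6  | Hank  | Chemistry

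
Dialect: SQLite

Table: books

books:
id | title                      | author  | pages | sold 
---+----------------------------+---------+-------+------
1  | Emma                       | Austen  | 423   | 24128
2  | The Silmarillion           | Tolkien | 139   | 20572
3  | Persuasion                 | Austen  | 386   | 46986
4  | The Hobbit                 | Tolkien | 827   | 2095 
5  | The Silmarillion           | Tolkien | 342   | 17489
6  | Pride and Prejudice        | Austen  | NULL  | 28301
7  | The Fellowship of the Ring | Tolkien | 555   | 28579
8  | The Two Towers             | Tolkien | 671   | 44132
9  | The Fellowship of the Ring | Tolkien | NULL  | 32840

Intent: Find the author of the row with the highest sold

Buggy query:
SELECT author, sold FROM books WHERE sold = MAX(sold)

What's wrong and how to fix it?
Bug: WHERE is evaluated per row; an aggregate over the whole table isn't defined there

Fix: Use a subquery: WHERE sold = (SELECT MAX(sold) FROM books)

Corrected query:
SELECT author, sold FROM books WHERE sold = (SELECT MAX(sold) FROM books)

Result:
author | sold 
-------+------
Austen | 46986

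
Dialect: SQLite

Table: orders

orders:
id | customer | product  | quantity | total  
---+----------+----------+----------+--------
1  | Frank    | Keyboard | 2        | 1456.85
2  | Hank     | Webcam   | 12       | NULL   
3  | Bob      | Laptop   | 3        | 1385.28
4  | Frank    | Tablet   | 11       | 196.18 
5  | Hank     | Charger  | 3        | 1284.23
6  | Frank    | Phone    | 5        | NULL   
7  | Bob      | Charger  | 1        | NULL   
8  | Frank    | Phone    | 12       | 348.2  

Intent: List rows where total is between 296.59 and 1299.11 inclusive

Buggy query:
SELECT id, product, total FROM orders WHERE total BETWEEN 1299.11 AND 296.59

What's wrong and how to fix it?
Bug: BETWEEN expects the lower bound first; with 1299.11 AND 296.59 the range is empty

Fix: Swap the bounds so the smaller value comes first

Corrected query:
SELECT id, product, total FROM orders WHERE total BETWEEN 296.59 AND 1299.11

Result:
id | product | total  
---+---------+--------
5  | Charger | 1284.23
8  | Phone   | 348.2  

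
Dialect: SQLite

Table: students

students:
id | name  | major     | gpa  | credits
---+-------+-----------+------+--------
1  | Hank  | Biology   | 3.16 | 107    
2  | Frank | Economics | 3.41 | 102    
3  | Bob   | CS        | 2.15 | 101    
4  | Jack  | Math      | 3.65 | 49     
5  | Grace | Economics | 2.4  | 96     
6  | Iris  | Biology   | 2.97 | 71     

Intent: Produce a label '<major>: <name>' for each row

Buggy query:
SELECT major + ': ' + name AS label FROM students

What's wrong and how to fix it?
Bug: SQLite uses || for string concatenation; + coerces text to numbers (yielding 0)

Fix: Replace + with || to concatenate text

Corrected query:
SELECT major || ': ' || name AS label FROM students

Result:
label           
----------------
Biology: Hank   
Economics: Frank
CS: Bob         
Math: Jack      
Economics: Grace
Biology: Iris   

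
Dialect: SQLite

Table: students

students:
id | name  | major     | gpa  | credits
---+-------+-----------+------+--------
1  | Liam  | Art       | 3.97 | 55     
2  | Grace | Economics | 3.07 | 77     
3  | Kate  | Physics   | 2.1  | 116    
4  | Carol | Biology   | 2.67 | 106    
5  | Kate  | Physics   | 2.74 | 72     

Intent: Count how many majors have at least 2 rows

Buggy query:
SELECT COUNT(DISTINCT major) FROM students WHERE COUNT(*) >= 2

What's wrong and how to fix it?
Bug: WHERE filters individual rows, not groups, so a group-level COUNT is invalid there

Fix: Group first with HAVING COUNT(*) >= 2, then COUNT the resulting groups

Corrected query:
SELECT COUNT(*) FROM (SELECT major FROM students GROUP BY major HAVING COUNT(*) >= 2)

Result:
COUNT(*)
--------
1       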